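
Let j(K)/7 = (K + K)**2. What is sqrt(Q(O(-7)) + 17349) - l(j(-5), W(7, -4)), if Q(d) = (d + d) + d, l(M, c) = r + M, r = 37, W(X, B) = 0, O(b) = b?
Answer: -737 + 76*sqrt(3) ≈ -605.36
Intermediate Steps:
j(K) = 28*K**2 (j(K) = 7*(K + K)**2 = 7*(2*K)**2 = 7*(4*K**2) = 28*K**2)
l(M, c) = 37 + M
Q(d) = 3*d (Q(d) = 2*d + d = 3*d)
sqrt(Q(O(-7)) + 17349) - l(j(-5), W(7, -4)) = sqrt(3*(-7) + 17349) - (37 + 28*(-5)**2) = sqrt(-21 + 17349) - (37 + 28*25) = sqrt(17328) - (37 + 700) = 76*sqrt(3) - 1*737 = 76*sqrt(3) - 737 = -737 + 76*sqrt(3)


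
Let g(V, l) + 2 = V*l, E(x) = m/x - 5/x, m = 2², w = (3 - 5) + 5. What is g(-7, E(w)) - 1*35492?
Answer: -106475/3 ≈ -35492.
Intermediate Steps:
w = 3 (w = -2 + 5 = 3)
m = 4
E(x) = -1/x (E(x) = 4/x - 5/x = -1/x)
g(V, l) = -2 + V*l
g(-7, E(w)) - 1*35492 = (-2 - (-7)/3) - 1*35492 = (-2 - (-7)/3) - 35492 = (-2 - 7*(-⅓)) - 35492 = (-2 + 7/3) - 35492 = ⅓ - 35492 = -106475/3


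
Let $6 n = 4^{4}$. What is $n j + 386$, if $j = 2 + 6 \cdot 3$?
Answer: $\frac{3718}{3} \approx 1239.3$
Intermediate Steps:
$j = 20$ ($j = 2 + 18 = 20$)
$n = \frac{128}{3}$ ($n = \frac{4^{4}}{6} = \frac{1}{6} \cdot 256 = \frac{128}{3} \approx 42.667$)
$n j + 386 = \frac{128}{3} \cdot 20 + 386 = \frac{2560}{3} + 386 = \frac{3718}{3}$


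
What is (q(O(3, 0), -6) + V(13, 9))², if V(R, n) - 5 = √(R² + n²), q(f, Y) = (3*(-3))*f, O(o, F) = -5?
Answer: 2750 + 500*√10 ≈ 4331.1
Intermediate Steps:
q(f, Y) = -9*f
V(R, n) = 5 + √(R² + n²)
(q(O(3, 0), -6) + V(13, 9))² = (-9*(-5) + (5 + √(13² + 9²)))² = (45 + (5 + √(169 + 81)))² = (45 + (5 + √250))² = (45 + (5 + 5*√10))² = (50 + 5*√10)²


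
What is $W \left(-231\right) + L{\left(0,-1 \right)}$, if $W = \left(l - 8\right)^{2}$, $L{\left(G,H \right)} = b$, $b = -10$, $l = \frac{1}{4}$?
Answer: $- \frac{222151}{16} \approx -13884.0$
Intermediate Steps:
$l = \frac{1}{4} \approx 0.25$
$L{\left(G,H \right)} = -10$
$W = \frac{961}{16}$ ($W = \left(\frac{1}{4} - 8\right)^{2} = \left(- \frac{31}{4}\right)^{2} = \frac{961}{16} \approx 60.063$)
$W \left(-231\right) + L{\left(0,-1 \right)} = \frac{961}{16} \left(-231\right) - 10 = - \frac{221991}{16} - 10 = - \frac{222151}{16}$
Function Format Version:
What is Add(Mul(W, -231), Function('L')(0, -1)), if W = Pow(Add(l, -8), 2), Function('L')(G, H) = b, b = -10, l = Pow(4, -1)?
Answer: Rational(-222151, 16) ≈ -13884.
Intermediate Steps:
l = Rational(1, 4) ≈ 0.25000
Function('L')(G, H) = -10
W = Rational(961, 16) (W = Pow(Add(Rational(1, 4), -8), 2) = Pow(Rational(-31, 4), 2) = Rational(961, 16) ≈ 60.063)
Add(Mul(W, -231), Function('L')(0, -1)) = Add(Mul(Rational(961, 16), -231), -10) = Add(Rational(-221991, 16), -10) = Rational(-222151, 16)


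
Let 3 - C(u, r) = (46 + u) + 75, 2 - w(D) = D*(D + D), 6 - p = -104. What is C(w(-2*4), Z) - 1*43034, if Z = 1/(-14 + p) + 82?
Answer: -43026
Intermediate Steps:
p = 110 (p = 6 - 1*(-104) = 6 + 104 = 110)
w(D) = 2 - 2*D² (w(D) = 2 - D*(D + D) = 2 - D*2*D = 2 - 2*D²)
Z = 7873/96 (Z = 1/(-14 + 110) + 82 = 1/96 + 82 = 7873/96 ≈ 82.010)
C(u, r) = -118 - u (C(u, r) = 3 - ((46 + u) + 75) = 3 - (121 + u) = 3 + (-121 - u) = -118 - u)
C(w(-2*4), Z) - 1*43034 = (-118 - (2 - 2*(-2*4)²)) - 1*43034 = (-118 - (2 - 2*(-8)²)) - 43034 = (-118 - (2 - 2*64)) - 43034 = (-118 - (2 - 128)) - 43034 = (-118 - 1*(-126)) - 43034 = (-118 + 126) - 43034 = 8 - 43034 = -43026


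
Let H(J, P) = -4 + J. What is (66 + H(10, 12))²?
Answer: 5184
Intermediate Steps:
(66 + H(10, 12))² = (66 + (-4 + 10))² = (66 + 6)² = 72² = 5184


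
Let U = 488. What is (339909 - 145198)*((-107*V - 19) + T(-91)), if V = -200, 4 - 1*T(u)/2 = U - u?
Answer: 3939198241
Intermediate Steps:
T(u) = -968 + 2*u (T(u) = 8 - 2*(488 - u) = 8 + (-976 + 2*u) = -968 + 2*u)
(339909 - 145198)*((-107*V - 19) + T(-91)) = (339909 - 145198)*((-107*(-200) - 19) + (-968 + 2*(-91))) = 194711*((21400 - 19) + (-968 - 182)) = 194711*(21381 - 1150) = 194711*20231 = 3939198241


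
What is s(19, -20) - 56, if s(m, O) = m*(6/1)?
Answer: 58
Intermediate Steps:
s(m, O) = 6*m (s(m, O) = m*(6*1) = m*6 = 6*m)
s(19, -20) - 56 = 6*19 - 56 = 114 - 56 = 58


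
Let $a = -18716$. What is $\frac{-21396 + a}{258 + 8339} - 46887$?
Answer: $- \frac{403127651}{8597} \approx -46892.0$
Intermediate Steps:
$\frac{-21396 + a}{258 + 8339} - 46887 = \frac{-21396 - 18716}{258 + 8339} - 46887 = - \frac{40112}{8597} - 46887 = - \frac{403127651}{8597}$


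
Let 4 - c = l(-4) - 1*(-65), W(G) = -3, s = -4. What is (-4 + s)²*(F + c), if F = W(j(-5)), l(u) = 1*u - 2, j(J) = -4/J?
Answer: -3712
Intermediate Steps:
l(u) = -2 + u (l(u) = u - 2 = -2 + u)
c = -55 (c = 4 - ((-2 - 4) - 1*(-65)) = 4 - (-6 + 65) = 4 - 1*59 = 4 - 59 = -55)
F = -3
(-4 + s)²*(F + c) = (-4 - 4)²*(-3 - 55) = (-8)²*(-58) = 64*(-58) = -3712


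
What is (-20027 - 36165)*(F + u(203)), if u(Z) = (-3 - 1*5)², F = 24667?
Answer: -1389684352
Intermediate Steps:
u(Z) = 64 (u(Z) = (-3 - 5)² = (-8)² = 64)
(-20027 - 36165)*(F + u(203)) = (-20027 - 36165)*(24667 + 64) = -56192*24731 = -1389684352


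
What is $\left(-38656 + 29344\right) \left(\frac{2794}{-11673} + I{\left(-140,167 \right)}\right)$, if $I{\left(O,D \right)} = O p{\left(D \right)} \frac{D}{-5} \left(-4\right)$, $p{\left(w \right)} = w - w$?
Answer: $\frac{8672576}{3891} \approx 2228.9$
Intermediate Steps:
$p{\left(w \right)} = 0$
$I{\left(O,D \right)} = 0$ ($I{\left(O,D \right)} = O 0 \frac{D}{-5} \left(-4\right) = 0 - \frac{D}{5} \left(-4\right) = 0 \frac{4 D}{5} = 0$)
$\left(-38656 + 29344\right) \left(\frac{2794}{-11673} + I{\left(-140,167 \right)}\right) = \left(-38656 + 29344\right) \left(\frac{2794}{-11673} + 0\right) = - 9312 \left(2794 \left(- \frac{1}{11673}\right) + 0\right) = - 9312 \left(- \frac{2794}{11673} + 0\right) = \left(-9312\right) \left(- \frac{2794}{11673}\right) = \frac{8672576}{3891}$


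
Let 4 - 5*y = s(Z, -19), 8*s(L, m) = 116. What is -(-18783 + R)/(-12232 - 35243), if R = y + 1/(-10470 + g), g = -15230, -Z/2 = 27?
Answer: -482777071/1220107500 ≈ -0.39568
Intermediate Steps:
Z = -54 (Z = -2*27 = -54)
s(L, m) = 29/2 (s(L, m) = (⅛)*116 = 29/2)
y = -21/10 (y = ⅘ - ⅕*29/2 = ⅘ - 29/10 = -21/10 ≈ -2.1000)
R = -53971/25700 (R = -21/10 + 1/(-10470 - 15230) = -21/10 + 1/(-25700) = -21/10 - 1/25700 = -53971/25700 ≈ -2.1000)
-(-18783 + R)/(-12232 - 35243) = -(-18783 - 53971/25700)/(-12232 - 35243) = -(-482777071)/(25700*(-47475)) = -(-482777071)*(-1)/(25700*47475) = -1*482777071/1220107500 = -482777071/1220107500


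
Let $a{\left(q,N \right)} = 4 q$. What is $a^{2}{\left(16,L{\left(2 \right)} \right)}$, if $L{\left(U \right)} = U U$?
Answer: $4096$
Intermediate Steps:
$L{\left(U \right)} = U^{2}$
$a^{2}{\left(16,L{\left(2 \right)} \right)} = \left(4 \cdot 16\right)^{2} = 64^{2} = 4096$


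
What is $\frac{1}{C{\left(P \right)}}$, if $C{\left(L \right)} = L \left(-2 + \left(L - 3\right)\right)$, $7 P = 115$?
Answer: $\frac{49}{9200} \approx 0.0053261$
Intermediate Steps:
$P = \frac{115}{7}$ ($P = \frac{1}{7} \cdot 115 = \frac{115}{7} \approx 16.429$)
$C{\left(L \right)} = L \left(-5 + L\right)$ ($C{\left(L \right)} = L \left(-2 + \left(L - 3\right)\right) = L \left(-2 + \left(-3 + L\right)\right) = L \left(-5 + L\right)$)
$\frac{1}{C{\left(P \right)}} = \frac{1}{\frac{115}{7} \left(-5 + \frac{115}{7}\right)} = \frac{1}{\frac{115}{7} \cdot \frac{80}{7}} = \frac{1}{\frac{9200}{49}} = \frac{49}{9200}$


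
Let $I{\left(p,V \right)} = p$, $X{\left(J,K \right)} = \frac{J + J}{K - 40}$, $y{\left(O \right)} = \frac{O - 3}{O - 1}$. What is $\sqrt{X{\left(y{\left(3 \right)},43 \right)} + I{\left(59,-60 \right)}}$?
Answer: $\sqrt{59} \approx 7.6811$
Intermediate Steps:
$y{\left(O \right)} = \frac{-3 + O}{-1 + O}$
$X{\left(J,K \right)} = \frac{2 J}{-40 + K}$
$\sqrt{X{\left(y{\left(3 \right)},43 \right)} + I{\left(59,-60 \right)}} = \sqrt{\frac{2 \frac{-3 + 3}{-1 + 3}}{-40 + 43} + 59} = \sqrt{\frac{2 \cdot \frac{1}{2} \cdot 0}{3} + 59} = \sqrt{2 \cdot \frac{1}{2} \cdot 0 \cdot \frac{1}{3} + 59} = \sqrt{2 \cdot 0 \cdot \frac{1}{3} + 59} = \sqrt{0 + 59} = \sqrt{59}$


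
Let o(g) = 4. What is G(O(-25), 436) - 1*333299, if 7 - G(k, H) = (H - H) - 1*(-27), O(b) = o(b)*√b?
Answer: -333319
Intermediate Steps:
O(b) = 4*√b
G(k, H) = -20 (G(k, H) = 7 - ((H - H) - 1*(-27)) = 7 - (0 + 27) = 7 - 1*27 = 7 - 27 = -20)
G(O(-25), 436) - 1*333299 = -20 - 1*333299 = -20 - 333299 = -333319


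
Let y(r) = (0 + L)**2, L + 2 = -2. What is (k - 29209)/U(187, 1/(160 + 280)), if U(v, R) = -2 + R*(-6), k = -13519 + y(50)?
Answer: 9396640/443 ≈ 21211.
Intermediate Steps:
L = -4 (L = -2 - 2 = -4)
y(r) = 16 (y(r) = (0 - 4)**2 = (-4)**2 = 16)
k = -13503 (k = -13519 + 16 = -13503)
U(v, R) = -2 - 6*R
(k - 29209)/U(187, 1/(160 + 280)) = (-13503 - 29209)/(-2 - 6/(160 + 280)) = -42712/(-2 - 6/440) = -42712/(-2 - 6*1/440) = -42712/(-2 - 3/220) = -42712/(-443/220) = -42712*(-220/443) = 9396640/443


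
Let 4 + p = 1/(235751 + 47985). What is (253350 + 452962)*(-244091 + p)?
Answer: -6114767142619591/35467 ≈ -1.7241e+11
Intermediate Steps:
p = -1134943/283736 (p = -4 + 1/(235751 + 47985) = -4 + 1/283736 = -1134943/283736 ≈ -4.0000)
(253350 + 452962)*(-244091 + p) = (253350 + 452962)*(-244091 - 1134943/283736) = 706312*(-69258538919/283736) = -6114767142619591/35467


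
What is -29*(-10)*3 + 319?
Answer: 1189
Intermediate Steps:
-29*(-10)*3 + 319 = 290*3 + 319 = 870 + 319 = 1189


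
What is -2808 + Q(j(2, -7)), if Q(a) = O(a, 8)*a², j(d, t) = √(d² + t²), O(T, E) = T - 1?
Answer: -2861 + 53*√53 ≈ -2475.2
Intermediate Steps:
O(T, E) = -1 + T
Q(a) = a²*(-1 + a) (Q(a) = (-1 + a)*a² = a²*(-1 + a))
-2808 + Q(j(2, -7)) = -2808 + (√(2² + (-7)²))²*(-1 + √(2² + (-7)²)) = -2808 + (√(4 + 49))²*(-1 + √(4 + 49)) = -2808 + (√53)²*(-1 + √53) = -2808 + 53*(-1 + √53) = -2808 + (-53 + 53*√53) = -2861 + 53*√53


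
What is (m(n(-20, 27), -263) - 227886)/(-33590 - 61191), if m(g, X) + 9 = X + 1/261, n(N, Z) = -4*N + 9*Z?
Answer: 59549237/24737841 ≈ 2.4072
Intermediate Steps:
m(g, X) = -2348/261 + X (m(g, X) = -9 + (X + 1/261) = -9 + (1/261 + X) = -2348/261 + X)
(m(n(-20, 27), -263) - 227886)/(-33590 - 61191) = ((-2348/261 - 263) - 227886)/(-33590 - 61191) = (-70991/261 - 227886)/(-94781) = -59549237/261*(-1/94781) = 59549237/24737841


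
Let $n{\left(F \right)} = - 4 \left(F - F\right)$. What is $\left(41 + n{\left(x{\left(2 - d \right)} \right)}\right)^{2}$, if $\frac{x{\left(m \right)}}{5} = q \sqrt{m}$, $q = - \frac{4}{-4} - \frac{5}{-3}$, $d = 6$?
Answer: $1681$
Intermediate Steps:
$q = \frac{8}{3}$ ($q = \left(-4\right) \left(- \frac{1}{4}\right) - - \frac{5}{3} = 1 + \frac{5}{3} = \frac{8}{3} \approx 2.6667$)
$x{\left(m \right)} = \frac{40 \sqrt{m}}{3}$ ($x{\left(m \right)} = 5 \frac{8 \sqrt{m}}{3} = \frac{40 \sqrt{m}}{3}$)
$n{\left(F \right)} = 0$ ($n{\left(F \right)} = \left(-4\right) 0 = 0$)
$\left(41 + n{\left(x{\left(2 - d \right)} \right)}\right)^{2} = \left(41 + 0\right)^{2} = 41^{2} = 1681$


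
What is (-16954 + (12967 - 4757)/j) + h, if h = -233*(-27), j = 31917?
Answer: -340322761/31917 ≈ -10663.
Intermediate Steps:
h = 6291
(-16954 + (12967 - 4757)/j) + h = (-16954 + (12967 - 4757)/31917) + 6291 = (-16954 + 8210*(1/31917)) + 6291 = (-16954 + 8210/31917) + 6291 = -541112608/31917 + 6291 = -340322761/31917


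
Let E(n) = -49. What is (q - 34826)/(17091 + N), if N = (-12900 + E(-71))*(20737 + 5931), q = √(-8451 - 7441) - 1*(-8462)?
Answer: 26364/345306841 - 2*I*√3973/345306841 ≈ 7.6349e-5 - 3.6508e-7*I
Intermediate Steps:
q = 8462 + 2*I*√3973 (q = √(-15892) + 8462 = 2*I*√3973 + 8462 = 8462 + 2*I*√3973 ≈ 8462.0 + 126.06*I)
N = -345323932 (N = (-12900 - 49)*(20737 + 5931) = -12949*26668 = -345323932)
(q - 34826)/(17091 + N) = ((8462 + 2*I*√3973) - 34826)/(17091 - 345323932) = (-26364 + 2*I*√3973)/(-345306841) = (-26364 + 2*I*√3973)*(-1/345306841) = 26364/345306841 - 2*I*√3973/345306841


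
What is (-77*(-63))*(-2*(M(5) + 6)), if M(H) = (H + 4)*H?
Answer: -494802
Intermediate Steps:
M(H) = H*(4 + H) (M(H) = (4 + H)*H = H*(4 + H))
(-77*(-63))*(-2*(M(5) + 6)) = (-77*(-63))*(-2*(5*(4 + 5) + 6)) = 4851*(-2*(5*9 + 6)) = 4851*(-2*(45 + 6)) = 4851*(-2*51) = 4851*(-102) = -494802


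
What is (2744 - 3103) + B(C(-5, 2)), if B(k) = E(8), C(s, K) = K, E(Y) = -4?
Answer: -363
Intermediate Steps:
B(k) = -4
(2744 - 3103) + B(C(-5, 2)) = (2744 - 3103) - 4 = -359 - 4 = -363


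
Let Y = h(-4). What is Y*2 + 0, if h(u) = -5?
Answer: -10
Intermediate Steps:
Y = -5
Y*2 + 0 = -5*2 + 0 = -10 + 0 = -10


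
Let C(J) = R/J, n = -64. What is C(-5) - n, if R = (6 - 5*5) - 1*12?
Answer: 351/5 ≈ 70.200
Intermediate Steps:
R = -31 (R = (6 - 25) - 12 = -19 - 12 = -31)
C(J) = -31/J
C(-5) - n = -31/(-5) - 1*(-64) = -31*(-1/5) + 64 = 31/5 + 64 = 351/5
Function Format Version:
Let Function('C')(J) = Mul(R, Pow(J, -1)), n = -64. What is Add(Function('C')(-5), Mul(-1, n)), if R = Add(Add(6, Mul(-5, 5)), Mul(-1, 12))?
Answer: Rational(351, 5) ≈ 70.200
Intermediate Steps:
R = -31 (R = Add(Add(6, -25), -12) = Add(-19, -12) = -31)
Function('C')(J) = Mul(-31, Pow(J, -1))
Add(Function('C')(-5), Mul(-1, n)) = Add(Mul(-31, Pow(-5, -1)), Mul(-1, -64)) = Add(Mul(-31, Rational(-1, 5)), 64) = Add(Rational(31, 5), 64) = Rational(351, 5)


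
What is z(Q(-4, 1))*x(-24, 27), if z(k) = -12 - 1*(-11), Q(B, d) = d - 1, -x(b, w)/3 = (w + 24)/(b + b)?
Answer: -51/16 ≈ -3.1875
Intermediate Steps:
x(b, w) = -3*(24 + w)/(2*b) (x(b, w) = -3*(w + 24)/(b + b) = -3*(24 + w)/(2*b))
Q(B, d) = -1 + d
z(k) = -1 (z(k) = -12 + 11 = -1)
z(Q(-4, 1))*x(-24, 27) = -3*(-24 - 1*27)/(2*(-24)) = -3*(-1)*(-24 - 27)/(2*24) = -3*(-1)*(-51)/(2*24) = -1*51/16 = -51/16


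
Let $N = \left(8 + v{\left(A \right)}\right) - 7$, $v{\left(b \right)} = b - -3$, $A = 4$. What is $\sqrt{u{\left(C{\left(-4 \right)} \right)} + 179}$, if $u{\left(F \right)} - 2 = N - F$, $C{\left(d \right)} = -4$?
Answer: $\sqrt{193} \approx 13.892$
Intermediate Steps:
$v{\left(b \right)} = 3 + b$ ($v{\left(b \right)} = b + 3 = 3 + b$)
$N = 8$ ($N = \left(8 + \left(3 + 4\right)\right) - 7 = \left(8 + 7\right) - 7 = 15 - 7 = 8$)
$u{\left(F \right)} = 10 - F$ ($u{\left(F \right)} = 2 - \left(-8 + F\right) = 10 - F$)
$\sqrt{u{\left(C{\left(-4 \right)} \right)} + 179} = \sqrt{\left(10 - -4\right) + 179} = \sqrt{\left(10 + 4\right) + 179} = \sqrt{14 + 179} = \sqrt{193}$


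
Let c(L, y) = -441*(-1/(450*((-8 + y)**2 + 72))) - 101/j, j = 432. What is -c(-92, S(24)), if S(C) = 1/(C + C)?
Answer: 764871389/3375831600 ≈ 0.22657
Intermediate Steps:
S(C) = 1/(2*C)
c(L, y) = -101/432 - 441/(-32400 - 450*(-8 + y)**2) (c(L, y) = -441*(-1/(450*((-8 + y)**2 + 72))) - 101/432 = -441*(-1/(450*(72 + (-8 + y)**2))) - 101*1/432 = -441*(-1/(450*(72 + (-8 + y)**2))) - 101/432 = -441/(-32400 - 450*(-8 + y)**2) - 101/432 = -101/432 - 441/(-32400 - 450*(-8 + y)**2))
-c(-92, S(24)) = -(-171216 - 2525*(-8 + (1/2)/24)**2)/(10800*(72 + (-8 + (1/2)/24)**2)) = -(-171216 - 2525*(-8 + (1/2)*(1/24))**2)/(10800*(72 + (-8 + (1/2)*(1/24))**2)) = -(-171216 - 2525*(-8 + 1/48)**2)/(10800*(72 + (-8 + 1/48)**2)) = -(-171216 - 2525*(-383/48)**2)/(10800*(72 + (-383/48)**2)) = -(-171216 - 2525*146689/2304)/(10800*(72 + 146689/2304)) = -(-171216 - 370389725/2304)/(10800*312577/2304) = -2304*(-764871389)/(10800*312577*2304) = -1*(-764871389/3375831600) = 764871389/3375831600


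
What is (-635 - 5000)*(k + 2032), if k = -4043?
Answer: 11331985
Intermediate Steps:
(-635 - 5000)*(k + 2032) = (-635 - 5000)*(-4043 + 2032) = -5635*(-2011) = 11331985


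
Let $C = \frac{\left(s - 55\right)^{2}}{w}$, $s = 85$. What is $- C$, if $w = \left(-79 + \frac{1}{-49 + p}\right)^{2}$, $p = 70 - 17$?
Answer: $- \frac{64}{441} \approx -0.14512$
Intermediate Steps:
$p = 53$
$w = \frac{99225}{16}$ ($w = \left(-79 + \frac{1}{-49 + 53}\right)^{2} = \left(-79 + \frac{1}{4}\right)^{2} = \left(- \frac{315}{4}\right)^{2} = \frac{99225}{16} \approx 6201.6$)
$C = \frac{64}{441}$ ($C = \frac{\left(85 - 55\right)^{2}}{\frac{99225}{16}} = 30^{2} \cdot \frac{16}{99225} = 900 \cdot \frac{16}{99225} = \frac{64}{441} \approx 0.14512$)
$- C = \left(-1\right) \frac{64}{441} = - \frac{64}{441}$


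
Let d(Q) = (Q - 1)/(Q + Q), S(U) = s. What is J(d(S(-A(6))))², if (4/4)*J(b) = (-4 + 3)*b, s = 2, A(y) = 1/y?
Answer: 1/16 ≈ 0.062500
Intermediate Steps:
S(U) = 2
d(Q) = (-1 + Q)/(2*Q) (d(Q) = (-1 + Q)/((2*Q)) = (-1 + Q)*(1/(2*Q)) = (-1 + Q)/(2*Q))
J(b) = -b (J(b) = (-4 + 3)*b = -b)
J(d(S(-A(6))))² = (-(-1 + 2)/(2*2))² = (-1/(2*2))² = (-1*¼)² = (-¼)² = 1/16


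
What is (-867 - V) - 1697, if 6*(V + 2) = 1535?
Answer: -16907/6 ≈ -2817.8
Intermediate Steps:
V = 1523/6 (V = -2 + (⅙)*1535 = -2 + 1535/6 = 1523/6 ≈ 253.83)
(-867 - V) - 1697 = (-867 - 1*1523/6) - 1697 = (-867 - 1523/6) - 1697 = -6725/6 - 1697 = -16907/6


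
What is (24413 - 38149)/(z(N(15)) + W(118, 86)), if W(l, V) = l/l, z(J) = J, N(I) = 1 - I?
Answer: 13736/13 ≈ 1056.6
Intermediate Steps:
W(l, V) = 1
(24413 - 38149)/(z(N(15)) + W(118, 86)) = (24413 - 38149)/((1 - 1*15) + 1) = -13736/((1 - 15) + 1) = -13736/(-14 + 1) = -13736/(-13) = -13736*(-1/13) = 13736/13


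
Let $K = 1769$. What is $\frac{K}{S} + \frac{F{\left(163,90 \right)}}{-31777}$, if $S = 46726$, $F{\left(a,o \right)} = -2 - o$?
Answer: $\frac{992005}{24341182} \approx 0.040754$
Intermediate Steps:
$\frac{K}{S} + \frac{F{\left(163,90 \right)}}{-31777} = \frac{1769}{46726} + \frac{-2 - 90}{-31777} = 1769 \cdot \frac{1}{46726} + \left(-2 - 90\right) \left(- \frac{1}{31777}\right) = \frac{29}{766} - - \frac{92}{31777} = \frac{29}{766} + \frac{92}{31777} = \frac{992005}{24341182}$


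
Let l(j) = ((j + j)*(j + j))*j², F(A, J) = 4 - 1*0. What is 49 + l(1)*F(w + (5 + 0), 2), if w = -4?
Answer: 65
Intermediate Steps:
F(A, J) = 4 (F(A, J) = 4 + 0 = 4)
l(j) = 4*j⁴ (l(j) = ((2*j)*(2*j))*j² = (4*j²)*j² = 4*j⁴)
49 + l(1)*F(w + (5 + 0), 2) = 49 + (4*1⁴)*4 = 49 + (4*1)*4 = 49 + 4*4 = 49 + 16 = 65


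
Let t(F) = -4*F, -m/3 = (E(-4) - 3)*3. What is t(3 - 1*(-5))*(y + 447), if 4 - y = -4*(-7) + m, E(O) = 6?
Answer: -14400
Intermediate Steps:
m = -27 (m = -3*(6 - 3)*3 = -9*3 = -3*9 = -27)
y = 3 (y = 4 - (-4*(-7) - 27) = 4 - (28 - 27) = 4 - 1*1 = 4 - 1 = 3)
t(3 - 1*(-5))*(y + 447) = (-4*(3 - 1*(-5)))*(3 + 447) = -4*(3 + 5)*450 = -4*8*450 = -32*450 = -14400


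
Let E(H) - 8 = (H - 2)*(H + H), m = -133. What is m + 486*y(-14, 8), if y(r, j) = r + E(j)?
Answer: 43607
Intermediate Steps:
E(H) = 8 + 2*H*(-2 + H) (E(H) = 8 + (H - 2)*(H + H) = 8 + (-2 + H)*(2*H) = 8 + 2*H*(-2 + H))
y(r, j) = 8 + r - 4*j + 2*j**2 (y(r, j) = r + (8 - 4*j + 2*j**2) = 8 + r - 4*j + 2*j**2)
m + 486*y(-14, 8) = -133 + 486*(8 - 14 - 4*8 + 2*8**2) = -133 + 486*(8 - 14 - 32 + 2*64) = -133 + 486*(8 - 14 - 32 + 128) = -133 + 486*90 = -133 + 43740 = 43607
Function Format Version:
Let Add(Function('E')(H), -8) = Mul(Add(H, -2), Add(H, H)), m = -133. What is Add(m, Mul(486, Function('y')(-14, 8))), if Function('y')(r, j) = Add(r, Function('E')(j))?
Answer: 43607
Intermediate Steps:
Function('E')(H) = Add(8, Mul(2, H, Add(-2, H))) (Function('E')(H) = Add(8, Mul(Add(H, -2), Add(H, H))) = Add(8, Mul(Add(-2, H), Mul(2, H))) = Add(8, Mul(2, H, Add(-2, H))))
Function('y')(r, j) = Add(8, r, Mul(-4, j), Mul(2, Pow(j, 2))) (Function('y')(r, j) = Add(r, Add(8, Mul(-4, j), Mul(2, Pow(j, 2)))) = Add(8, r, Mul(-4, j), Mul(2, Pow(j, 2))))
Add(m, Mul(486, Function('y')(-14, 8))) = Add(-133, Mul(486, Add(8, -14, Mul(-4, 8), Mul(2, Pow(8, 2))))) = Add(-133, Mul(486, Add(8, -14, -32, Mul(2, 64)))) = Add(-133, Mul(486, Add(8, -14, -32, 128))) = Add(-133, Mul(486, 90)) = Add(-133, 43740) = 43607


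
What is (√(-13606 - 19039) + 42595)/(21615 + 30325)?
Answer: 1217/1484 + I*√32645/51940 ≈ 0.82008 + 0.0034786*I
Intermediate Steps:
(√(-13606 - 19039) + 42595)/(21615 + 30325) = (√(-32645) + 42595)/51940 = (I*√32645 + 42595)*(1/51940) = (42595 + I*√32645)*(1/51940) = 1217/1484 + I*√32645/51940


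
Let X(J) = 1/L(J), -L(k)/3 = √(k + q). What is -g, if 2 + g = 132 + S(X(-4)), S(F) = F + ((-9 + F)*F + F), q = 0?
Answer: -4679/36 + 7*I/6 ≈ -129.97 + 1.1667*I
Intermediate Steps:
L(k) = -3*√k (L(k) = -3*√(k + 0) = -3*√k)
X(J) = -1/(3*√J) (X(J) = 1/(-3*√J) = -1/(3*√J))
S(F) = 2*F + F*(-9 + F) (S(F) = F + (F*(-9 + F) + F) = F + (F + F*(-9 + F)) = 2*F + F*(-9 + F))
g = 130 + I*(-7 + I/6)/6 (g = -2 + (132 + (-(-1)*I/6)*(-7 - (-1)*I/6)) = -2 + (132 + (I/6)*(-7 + I/6)) = -2 + (132 + I*(-7 + I/6)/6) = 130 + I*(-7 + I/6)/6 ≈ 129.97 - 1.1667*I)
-g = -(4679/36 - 7*I/6) = -4679/36 + 7*I/6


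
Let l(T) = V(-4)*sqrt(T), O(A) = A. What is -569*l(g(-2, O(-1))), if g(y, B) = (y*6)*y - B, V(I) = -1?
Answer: 2845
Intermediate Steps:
g(y, B) = -B + 6*y**2 (g(y, B) = (6*y)*y - B = 6*y**2 - B = -B + 6*y**2)
l(T) = -sqrt(T)
-569*l(g(-2, O(-1))) = -(-569)*sqrt(-1*(-1) + 6*(-2)**2) = -(-569)*sqrt(1 + 6*4) = -(-569)*sqrt(1 + 24) = -(-569)*sqrt(25) = -(-569)*5 = -569*(-5) = 2845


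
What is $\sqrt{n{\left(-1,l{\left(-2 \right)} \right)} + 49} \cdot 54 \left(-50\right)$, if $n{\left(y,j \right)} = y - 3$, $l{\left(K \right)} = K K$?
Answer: $- 8100 \sqrt{5} \approx -18112.0$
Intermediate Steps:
$l{\left(K \right)} = K^{2}$
$n{\left(y,j \right)} = -3 + y$ ($n{\left(y,j \right)} = y - 3 = -3 + y$)
$\sqrt{n{\left(-1,l{\left(-2 \right)} \right)} + 49} \cdot 54 \left(-50\right) = \sqrt{\left(-3 - 1\right) + 49} \cdot 54 \left(-50\right) = \sqrt{-4 + 49} \cdot 54 \left(-50\right) = \sqrt{45} \cdot 54 \left(-50\right) = 3 \sqrt{5} \cdot 54 \left(-50\right) = 162 \sqrt{5} \left(-50\right) = - 8100 \sqrt{5}$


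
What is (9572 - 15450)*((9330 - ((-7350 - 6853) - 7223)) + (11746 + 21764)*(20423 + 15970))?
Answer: -7168574773308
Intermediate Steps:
(9572 - 15450)*((9330 - ((-7350 - 6853) - 7223)) + (11746 + 21764)*(20423 + 15970)) = -5878*((9330 - (-14203 - 7223)) + 33510*36393) = -5878*((9330 - 1*(-21426)) + 1219529430) = -5878*((9330 + 21426) + 1219529430) = -5878*(30756 + 1219529430) = -5878*1219560186 = -7168574773308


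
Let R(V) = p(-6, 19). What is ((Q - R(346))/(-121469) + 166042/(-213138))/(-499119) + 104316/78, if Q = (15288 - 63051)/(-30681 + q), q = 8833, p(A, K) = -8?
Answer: 2454210512934287819948087/1835082056304307775016 ≈ 1337.4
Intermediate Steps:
R(V) = -8
Q = 47763/21848 (Q = (15288 - 63051)/(-30681 + 8833) = -47763/(-21848) = -47763*(-1/21848) = 47763/21848 ≈ 2.1861)
((Q - R(346))/(-121469) + 166042/(-213138))/(-499119) + 104316/78 = ((47763/21848 - 1*(-8))/(-121469) + 166042/(-213138))/(-499119) + 104316/78 = ((47763/21848 + 8)*(-1/121469) + 166042*(-1/213138))*(-1/499119) + 104316*(1/78) = ((222547/21848)*(-1/121469) - 83021/106569)*(-1/499119) + 17386/13 = (-222547/2653854712 - 83021/106569)*(-1/499119) + 17386/13 = -220349388656195/282818642803128*(-1/499119) + 17386/13 = 220349388656195/141160158177254444232 + 17386/13 = 2454210512934287819948087/1835082056304307775016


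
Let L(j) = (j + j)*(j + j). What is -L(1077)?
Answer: -4639716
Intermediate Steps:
L(j) = 4*j² (L(j) = (2*j)*(2*j) = 4*j²)
-L(1077) = -4*1077² = -4*1159929 = -1*4639716 = -4639716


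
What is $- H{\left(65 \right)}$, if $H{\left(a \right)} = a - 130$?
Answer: $65$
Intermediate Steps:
$H{\left(a \right)} = -130 + a$ ($H{\left(a \right)} = a - 130 = -130 + a$)
$- H{\left(65 \right)} = - (-130 + 65) = \left(-1\right) \left(-65\right) = 65$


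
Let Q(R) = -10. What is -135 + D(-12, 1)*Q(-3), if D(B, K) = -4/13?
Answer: -1715/13 ≈ -131.92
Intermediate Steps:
D(B, K) = -4/13 (D(B, K) = -4*1/13 = -4/13)
-135 + D(-12, 1)*Q(-3) = -135 - 4/13*(-10) = -135 + 40/13 = -1715/13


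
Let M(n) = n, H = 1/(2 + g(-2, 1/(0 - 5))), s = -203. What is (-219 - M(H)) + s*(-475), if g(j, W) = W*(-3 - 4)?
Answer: 1635497/17 ≈ 96206.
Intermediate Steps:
g(j, W) = -7*W (g(j, W) = W*(-7) = -7*W)
H = 5/17 (H = 1/(2 - 7/(0 - 5)) = 1/(2 - 7/(-5)) = 1/(2 - 7*(-1/5)) = 1/(2 + 7/5) = 1/(17/5) = 5/17 ≈ 0.29412)
(-219 - M(H)) + s*(-475) = (-219 - 1*5/17) - 203*(-475) = (-219 - 5/17) + 96425 = -3728/17 + 96425 = 1635497/17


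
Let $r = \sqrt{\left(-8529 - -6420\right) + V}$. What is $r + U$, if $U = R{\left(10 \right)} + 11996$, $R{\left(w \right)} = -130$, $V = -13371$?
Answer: $11866 + 6 i \sqrt{430} \approx 11866.0 + 124.42 i$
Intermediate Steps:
$U = 11866$ ($U = -130 + 11996 = 11866$)
$r = 6 i \sqrt{430}$ ($r = \sqrt{\left(-8529 - -6420\right) - 13371} = \sqrt{\left(-8529 + 6420\right) - 13371} = \sqrt{-2109 - 13371} = \sqrt{-15480} = 6 i \sqrt{430} \approx 124.42 i$)
$r + U = 6 i \sqrt{430} + 11866 = 11866 + 6 i \sqrt{430}$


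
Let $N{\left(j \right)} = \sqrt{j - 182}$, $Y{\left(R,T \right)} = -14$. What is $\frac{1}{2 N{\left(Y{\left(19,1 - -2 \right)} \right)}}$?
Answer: $- \frac{i}{28} \approx - 0.035714 i$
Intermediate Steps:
$N{\left(j \right)} = \sqrt{-182 + j}$
$\frac{1}{2 N{\left(Y{\left(19,1 - -2 \right)} \right)}} = \frac{1}{2 \sqrt{-182 - 14}} = \frac{1}{2 \sqrt{-196}} = \frac{1}{2 \cdot 14 i} = \frac{1}{28 i} = - \frac{i}{28}$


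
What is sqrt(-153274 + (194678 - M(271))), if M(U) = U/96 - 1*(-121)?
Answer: sqrt(23777382)/24 ≈ 203.18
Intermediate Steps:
M(U) = 121 + U/96 (M(U) = U*(1/96) + 121 = U/96 + 121 = 121 + U/96)
sqrt(-153274 + (194678 - M(271))) = sqrt(-153274 + (194678 - (121 + (1/96)*271))) = sqrt(-153274 + (194678 - (121 + 271/96))) = sqrt(-153274 + (194678 - 1*11887/96)) = sqrt(-153274 + (194678 - 11887/96)) = sqrt(-153274 + 18677201/96) = sqrt(3962897/96) = sqrt(23777382)/24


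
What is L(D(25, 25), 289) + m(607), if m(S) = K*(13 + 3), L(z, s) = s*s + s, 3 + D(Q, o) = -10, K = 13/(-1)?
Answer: 83602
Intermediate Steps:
K = -13 (K = 13*(-1) = -13)
D(Q, o) = -13 (D(Q, o) = -3 - 10 = -13)
L(z, s) = s + s**2 (L(z, s) = s**2 + s = s + s**2)
m(S) = -208 (m(S) = -13*(13 + 3) = -13*16 = -208)
L(D(25, 25), 289) + m(607) = 289*(1 + 289) - 208 = 289*290 - 208 = 83810 - 208 = 83602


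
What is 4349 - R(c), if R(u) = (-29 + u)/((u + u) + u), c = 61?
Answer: 795835/183 ≈ 4348.8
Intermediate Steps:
R(u) = (-29 + u)/(3*u) (R(u) = (-29 + u)/(2*u + u) = (-29 + u)/((3*u)) = (-29 + u)*(1/(3*u)) = (-29 + u)/(3*u))
4349 - R(c) = 4349 - (-29 + 61)/(3*61) = 4349 - 32/(3*61) = 4349 - 1*32/183 = 4349 - 32/183 = 795835/183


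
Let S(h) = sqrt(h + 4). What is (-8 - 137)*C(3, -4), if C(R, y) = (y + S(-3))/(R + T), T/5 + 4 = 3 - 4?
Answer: -435/22 ≈ -19.773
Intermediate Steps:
S(h) = sqrt(4 + h)
T = -25 (T = -20 + 5*(3 - 4) = -20 + 5*(-1) = -20 - 5 = -25)
C(R, y) = (1 + y)/(-25 + R) (C(R, y) = (y + sqrt(4 - 3))/(R - 25) = (y + sqrt(1))/(-25 + R) = (y + 1)/(-25 + R) = (1 + y)/(-25 + R))
(-8 - 137)*C(3, -4) = (-8 - 137)*((1 - 4)/(-25 + 3)) = -145*(-3)/(-22) = -(-145)*(-3)/22 = -145*3/22 = -435/22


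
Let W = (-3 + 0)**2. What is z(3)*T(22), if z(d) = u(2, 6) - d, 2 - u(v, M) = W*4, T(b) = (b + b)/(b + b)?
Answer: -37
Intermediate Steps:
W = 9 (W = (-3)**2 = 9)
T(b) = 1 (T(b) = (2*b)/((2*b)) = (2*b)*(1/(2*b)) = 1)
u(v, M) = -34 (u(v, M) = 2 - 9*4 = 2 - 1*36 = 2 - 36 = -34)
z(d) = -34 - d
z(3)*T(22) = (-34 - 1*3)*1 = (-34 - 3)*1 = -37*1 = -37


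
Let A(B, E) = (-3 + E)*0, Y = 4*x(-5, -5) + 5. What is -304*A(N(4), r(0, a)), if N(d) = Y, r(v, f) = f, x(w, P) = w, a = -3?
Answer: 0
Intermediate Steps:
Y = -15 (Y = 4*(-5) + 5 = -20 + 5 = -15)
N(d) = -15
A(B, E) = 0
-304*A(N(4), r(0, a)) = -304*0 = 0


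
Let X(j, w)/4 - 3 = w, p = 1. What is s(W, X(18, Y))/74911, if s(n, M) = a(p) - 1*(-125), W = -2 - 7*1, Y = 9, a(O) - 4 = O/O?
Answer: 130/74911 ≈ 0.0017354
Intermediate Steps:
a(O) = 5 (a(O) = 4 + O/O = 4 + 1 = 5)
X(j, w) = 12 + 4*w
W = -9 (W = -2 - 7 = -9)
s(n, M) = 130 (s(n, M) = 5 - 1*(-125) = 5 + 125 = 130)
s(W, X(18, Y))/74911 = 130/74911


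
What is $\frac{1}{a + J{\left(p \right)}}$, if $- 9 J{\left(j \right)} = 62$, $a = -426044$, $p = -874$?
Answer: $- \frac{9}{3834458} \approx -2.3471 \cdot 10^{-6}$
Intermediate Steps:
$J{\left(j \right)} = - \frac{62}{9}$ ($J{\left(j \right)} = \left(- \frac{1}{9}\right) 62 = - \frac{62}{9}$)
$\frac{1}{a + J{\left(p \right)}} = \frac{1}{-426044 - \frac{62}{9}} = \frac{1}{- \frac{3834458}{9}} = - \frac{9}{3834458}$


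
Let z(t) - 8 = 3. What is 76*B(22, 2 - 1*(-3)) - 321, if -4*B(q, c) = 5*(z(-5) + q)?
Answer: -3456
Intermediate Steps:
z(t) = 11 (z(t) = 8 + 3 = 11)
B(q, c) = -55/4 - 5*q/4 (B(q, c) = -5*(11 + q)/4 = -(55 + 5*q)/4 = -55/4 - 5*q/4)
76*B(22, 2 - 1*(-3)) - 321 = 76*(-55/4 - 5/4*22) - 321 = 76*(-55/4 - 55/2) - 321 = 76*(-165/4) - 321 = -3135 - 321 = -3456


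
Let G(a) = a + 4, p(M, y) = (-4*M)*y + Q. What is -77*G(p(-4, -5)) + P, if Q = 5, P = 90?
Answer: 5557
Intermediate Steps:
p(M, y) = 5 - 4*M*y (p(M, y) = (-4*M)*y + 5 = -4*M*y + 5 = 5 - 4*M*y)
G(a) = 4 + a
-77*G(p(-4, -5)) + P = -77*(4 + (5 - 4*(-4)*(-5))) + 90 = -77*(4 + (5 - 80)) + 90 = -77*(4 - 75) + 90 = -77*(-71) + 90 = 5467 + 90 = 5557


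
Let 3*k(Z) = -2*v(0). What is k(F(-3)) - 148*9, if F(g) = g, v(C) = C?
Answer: -1332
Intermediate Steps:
k(Z) = 0 (k(Z) = (-2*0)/3 = (⅓)*0 = 0)
k(F(-3)) - 148*9 = 0 - 148*9 = 0 - 1332 = -1332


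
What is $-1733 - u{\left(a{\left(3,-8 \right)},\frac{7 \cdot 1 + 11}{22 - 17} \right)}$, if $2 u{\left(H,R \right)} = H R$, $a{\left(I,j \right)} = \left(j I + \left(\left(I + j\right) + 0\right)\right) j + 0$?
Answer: $- \frac{10753}{5} \approx -2150.6$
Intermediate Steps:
$a{\left(I,j \right)} = j \left(I + j + I j\right)$ ($a{\left(I,j \right)} = \left(I j + \left(I + j\right)\right) j + 0 = \left(I + j + I j\right) j + 0 = j \left(I + j + I j\right) + 0 = j \left(I + j + I j\right)$)
$u{\left(H,R \right)} = \frac{H R}{2}$
$-1733 - u{\left(a{\left(3,-8 \right)},\frac{7 \cdot 1 + 11}{22 - 17} \right)} = -1733 - \frac{- 8 \left(3 - 8 + 3 \left(-8\right)\right) \frac{7 \cdot 1 + 11}{22 - 17}}{2} = -1733 - \frac{- 8 \left(3 - 8 - 24\right) \frac{7 + 11}{5}}{2} = -1733 - \frac{\left(-8\right) \left(-29\right) 18 \cdot \frac{1}{5}}{2} = -1733 - \frac{1}{2} \cdot 232 \cdot \frac{18}{5} = -1733 - \frac{2088}{5} = - \frac{10753}{5}$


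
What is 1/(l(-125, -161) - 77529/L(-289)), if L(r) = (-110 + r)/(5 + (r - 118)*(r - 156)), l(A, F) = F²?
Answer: 133/4684131653 ≈ 2.8394e-8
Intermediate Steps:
L(r) = (-110 + r)/(5 + (-156 + r)*(-118 + r)) (L(r) = (-110 + r)/(5 + (-118 + r)*(-156 + r)) = (-110 + r)/(5 + (-156 + r)*(-118 + r)))
1/(l(-125, -161) - 77529/L(-289)) = 1/((-161)² - 77529*(18413 + (-289)² - 274*(-289))/(-110 - 289)) = 1/(25921 - 77529/(-399/(18413 + 83521 + 79186))) = 1/(25921 - 77529/(-399/181120)) = 1/(25921 - 77529*(-181120/399)) = 1/(25921 + 4680684160/133) = 1/(4684131653/133) = 133/4684131653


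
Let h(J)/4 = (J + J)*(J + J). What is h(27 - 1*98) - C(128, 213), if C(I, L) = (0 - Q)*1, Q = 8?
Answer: 80664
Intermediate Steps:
C(I, L) = -8 (C(I, L) = (0 - 1*8)*1 = (0 - 8)*1 = -8*1 = -8)
h(J) = 16*J² (h(J) = 4*((J + J)*(J + J)) = 4*((2*J)*(2*J)) = 4*(4*J²) = 16*J²)
h(27 - 1*98) - C(128, 213) = 16*(27 - 1*98)² - 1*(-8) = 16*(27 - 98)² + 8 = 16*(-71)² + 8 = 16*5041 + 8 = 80656 + 8 = 80664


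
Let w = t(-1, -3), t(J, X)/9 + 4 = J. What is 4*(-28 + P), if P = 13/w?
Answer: -5092/45 ≈ -113.16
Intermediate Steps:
t(J, X) = -36 + 9*J
w = -45 (w = -36 + 9*(-1) = -36 - 9 = -45)
P = -13/45 (P = 13/(-45) = 13*(-1/45) = -13/45 ≈ -0.28889)
4*(-28 + P) = 4*(-28 - 13/45) = 4*(-1273/45) = -5092/45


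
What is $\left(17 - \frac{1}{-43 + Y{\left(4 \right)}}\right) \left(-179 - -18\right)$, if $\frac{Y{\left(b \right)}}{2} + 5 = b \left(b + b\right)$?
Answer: $- \frac{29946}{11} \approx -2722.4$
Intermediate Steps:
$Y{\left(b \right)} = -10 + 4 b^{2}$ ($Y{\left(b \right)} = -10 + 2 b \left(b + b\right) = -10 + 2 b 2 b = -10 + 2 \cdot 2 b^{2} = -10 + 4 b^{2}$)
$\left(17 - \frac{1}{-43 + Y{\left(4 \right)}}\right) \left(-179 - -18\right) = \left(17 - \frac{1}{-43 - \left(10 - 4 \cdot 4^{2}\right)}\right) \left(-179 - -18\right) = \left(17 - \frac{1}{-43 + \left(-10 + 4 \cdot 16\right)}\right) \left(-179 + 18\right) = \left(17 - \frac{1}{-43 + \left(-10 + 64\right)}\right) \left(-161\right) = \left(17 - \frac{1}{-43 + 54}\right) \left(-161\right) = \left(17 - \frac{1}{11}\right) \left(-161\right) = \frac{186}{11} \left(-161\right) = - \frac{29946}{11}$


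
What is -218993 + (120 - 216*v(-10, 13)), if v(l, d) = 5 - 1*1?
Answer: -219737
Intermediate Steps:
v(l, d) = 4 (v(l, d) = 5 - 1 = 4)
-218993 + (120 - 216*v(-10, 13)) = -218993 + (120 - 216*4) = -218993 + (120 - 864) = -218993 - 744 = -219737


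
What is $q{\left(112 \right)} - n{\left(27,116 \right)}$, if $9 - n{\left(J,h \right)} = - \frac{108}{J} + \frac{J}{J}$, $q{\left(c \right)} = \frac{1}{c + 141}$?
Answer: $- \frac{3035}{253} \approx -11.996$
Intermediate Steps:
$q{\left(c \right)} = \frac{1}{141 + c}$
$n{\left(J,h \right)} = 8 + \frac{108}{J}$ ($n{\left(J,h \right)} = 9 - \left(- \frac{108}{J} + \frac{J}{J}\right) = 9 - \left(- \frac{108}{J} + 1\right) = 9 - \left(1 - \frac{108}{J}\right) = 8 + \frac{108}{J}$)
$q{\left(112 \right)} - n{\left(27,116 \right)} = \frac{1}{141 + 112} - \left(8 + \frac{108}{27}\right) = \frac{1}{253} - \left(8 + 108 \cdot \frac{1}{27}\right) = \frac{1}{253} - \left(8 + 4\right) = \frac{1}{253} - 12 = - \frac{3035}{253}$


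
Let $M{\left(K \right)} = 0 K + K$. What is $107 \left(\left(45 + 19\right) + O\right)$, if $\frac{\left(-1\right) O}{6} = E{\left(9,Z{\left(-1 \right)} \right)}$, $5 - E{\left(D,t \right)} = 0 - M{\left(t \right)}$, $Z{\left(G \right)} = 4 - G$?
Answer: $428$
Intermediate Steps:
$M{\left(K \right)} = K$ ($M{\left(K \right)} = 0 + K = K$)
$E{\left(D,t \right)} = 5 + t$ ($E{\left(D,t \right)} = 5 - \left(0 - t\right) = 5 - - t = 5 + t$)
$O = -60$ ($O = - 6 \left(5 + \left(4 - -1\right)\right) = - 6 \left(5 + \left(4 + 1\right)\right) = - 6 \left(5 + 5\right) = \left(-6\right) 10 = -60$)
$107 \left(\left(45 + 19\right) + O\right) = 107 \left(\left(45 + 19\right) - 60\right) = 107 \left(64 - 60\right) = 107 \cdot 4 = 428$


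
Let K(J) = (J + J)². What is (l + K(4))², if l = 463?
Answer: 277729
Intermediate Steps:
K(J) = 4*J² (K(J) = (2*J)² = 4*J²)
(l + K(4))² = (463 + 4*4²)² = (463 + 4*16)² = (463 + 64)² = 527² = 277729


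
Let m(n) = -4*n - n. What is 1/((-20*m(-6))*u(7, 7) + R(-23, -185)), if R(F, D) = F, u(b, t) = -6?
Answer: 1/3577 ≈ 0.00027956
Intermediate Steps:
m(n) = -5*n
1/((-20*m(-6))*u(7, 7) + R(-23, -185)) = 1/(-(-100)*(-6)*(-6) - 23) = 1/(-20*30*(-6) - 23) = 1/(-600*(-6) - 23) = 1/(3600 - 23) = 1/3577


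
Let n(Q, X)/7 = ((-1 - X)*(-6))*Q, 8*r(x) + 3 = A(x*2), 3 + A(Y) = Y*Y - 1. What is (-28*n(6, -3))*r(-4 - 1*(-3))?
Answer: -5292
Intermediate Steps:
A(Y) = -4 + Y² (A(Y) = -3 + (Y*Y - 1) = -3 + (Y² - 1) = -3 + (-1 + Y²) = -4 + Y²)
r(x) = -7/8 + x²/2 (r(x) = -3/8 + (-4 + (x*2)²)/8 = -3/8 + (-4 + (2*x)²)/8 = -3/8 + (-4 + 4*x²)/8 = -3/8 + (-½ + x²/2) = -7/8 + x²/2)
n(Q, X) = 7*Q*(6 + 6*X) (n(Q, X) = 7*(((-1 - X)*(-6))*Q) = 7*((6 + 6*X)*Q) = 7*(Q*(6 + 6*X)) = 7*Q*(6 + 6*X))
(-28*n(6, -3))*r(-4 - 1*(-3)) = (-1176*6*(1 - 3))*(-7/8 + (-4 - 1*(-3))²/2) = (-1176*6*(-2))*(-7/8 + (-4 + 3)²/2) = (-28*(-504))*(-7/8 + (½)*(-1)²) = 14112*(-7/8 + (½)*1) = 14112*(-7/8 + ½) = 14112*(-3/8) = -5292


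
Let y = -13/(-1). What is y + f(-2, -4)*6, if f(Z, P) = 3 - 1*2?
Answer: 19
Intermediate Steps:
f(Z, P) = 1 (f(Z, P) = 3 - 2 = 1)
y = 13 (y = -13*(-1) = 13)
y + f(-2, -4)*6 = 13 + 1*6 = 13 + 6 = 19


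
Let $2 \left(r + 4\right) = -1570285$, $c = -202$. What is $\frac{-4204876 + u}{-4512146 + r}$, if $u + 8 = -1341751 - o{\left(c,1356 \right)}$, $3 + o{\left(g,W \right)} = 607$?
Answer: $\frac{11094478}{10594585} \approx 1.0472$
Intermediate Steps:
$o{\left(g,W \right)} = 604$ ($o{\left(g,W \right)} = -3 + 607 = 604$)
$r = - \frac{1570293}{2}$ ($r = -4 + \frac{1}{2} \left(-1570285\right) = -4 - \frac{1570285}{2} = - \frac{1570293}{2} \approx -7.8515 \cdot 10^{5}$)
$u = -1342363$ ($u = -8 - 1342355 = -1342363$)
$\frac{-4204876 + u}{-4512146 + r} = \frac{-4204876 - 1342363}{-4512146 - \frac{1570293}{2}} = - \frac{5547239}{- \frac{10594585}{2}} = \left(-5547239\right) \left(- \frac{2}{10594585}\right) = \frac{11094478}{10594585}$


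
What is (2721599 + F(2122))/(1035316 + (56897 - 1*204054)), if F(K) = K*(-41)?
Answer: 878199/296053 ≈ 2.9664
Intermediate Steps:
F(K) = -41*K
(2721599 + F(2122))/(1035316 + (56897 - 1*204054)) = (2721599 - 41*2122)/(1035316 + (56897 - 1*204054)) = (2721599 - 87002)/(1035316 + (56897 - 204054)) = 2634597/(1035316 - 147157) = 2634597/888159 = 2634597*(1/888159) = 878199/296053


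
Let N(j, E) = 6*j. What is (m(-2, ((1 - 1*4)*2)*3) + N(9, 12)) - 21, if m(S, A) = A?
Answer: 15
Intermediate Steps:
(m(-2, ((1 - 1*4)*2)*3) + N(9, 12)) - 21 = (((1 - 1*4)*2)*3 + 6*9) - 21 = (((1 - 4)*2)*3 + 54) - 21 = (-3*2*3 + 54) - 21 = (-6*3 + 54) - 21 = (-18 + 54) - 21 = 36 - 21 = 15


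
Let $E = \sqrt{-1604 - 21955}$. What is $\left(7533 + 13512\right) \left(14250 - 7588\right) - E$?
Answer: $140201790 - i \sqrt{23559} \approx 1.402 \cdot 10^{8} - 153.49 i$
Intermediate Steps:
$E = i \sqrt{23559}$ ($E = \sqrt{-23559} = i \sqrt{23559} \approx 153.49 i$)
$\left(7533 + 13512\right) \left(14250 - 7588\right) - E = \left(7533 + 13512\right) \left(14250 - 7588\right) - i \sqrt{23559} = 21045 \cdot 6662 - i \sqrt{23559} = 140201790 - i \sqrt{23559}$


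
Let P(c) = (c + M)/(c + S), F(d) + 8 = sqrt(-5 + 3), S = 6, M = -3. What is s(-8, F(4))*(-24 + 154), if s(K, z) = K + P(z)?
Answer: -520 + 195*I*sqrt(2) ≈ -520.0 + 275.77*I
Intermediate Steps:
F(d) = -8 + I*sqrt(2) (F(d) = -8 + sqrt(-5 + 3) = -8 + sqrt(-2) = -8 + I*sqrt(2))
P(c) = (-3 + c)/(6 + c) (P(c) = (c - 3)/(c + 6) = (-3 + c)/(6 + c))
s(K, z) = K + (-3 + z)/(6 + z)
s(-8, F(4))*(-24 + 154) = ((-3 + (-8 + I*sqrt(2)) - 8*(6 + (-8 + I*sqrt(2))))/(6 + (-8 + I*sqrt(2))))*(-24 + 154) = ((-3 + (-8 + I*sqrt(2)) - 8*(-2 + I*sqrt(2)))/(-2 + I*sqrt(2)))*130 = ((-3 + (-8 + I*sqrt(2)) + (16 - 8*I*sqrt(2)))/(-2 + I*sqrt(2)))*130 = ((5 - 7*I*sqrt(2))/(-2 + I*sqrt(2)))*130 = 130*(5 - 7*I*sqrt(2))/(-2 + I*sqrt(2))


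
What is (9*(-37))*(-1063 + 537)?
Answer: 175158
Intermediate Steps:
(9*(-37))*(-1063 + 537) = -333*(-526) = 175158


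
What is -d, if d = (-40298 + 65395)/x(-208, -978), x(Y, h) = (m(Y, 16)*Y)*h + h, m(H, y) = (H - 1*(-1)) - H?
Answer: -25097/202446 ≈ -0.12397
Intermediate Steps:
m(H, y) = 1 (m(H, y) = (H + 1) - H = (1 + H) - H = 1)
x(Y, h) = h + Y*h (x(Y, h) = (1*Y)*h + h = Y*h + h = h + Y*h)
d = 25097/202446 (d = (-40298 + 65395)/((-978*(1 - 208))) = 25097/((-978*(-207))) = 25097/202446 ≈ 0.12397)
-d = -1*25097/202446 = -25097/202446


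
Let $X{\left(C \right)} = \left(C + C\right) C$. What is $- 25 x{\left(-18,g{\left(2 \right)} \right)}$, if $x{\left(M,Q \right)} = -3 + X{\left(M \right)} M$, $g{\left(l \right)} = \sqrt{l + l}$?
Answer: $291675$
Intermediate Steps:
$X{\left(C \right)} = 2 C^{2}$ ($X{\left(C \right)} = 2 C C = 2 C^{2}$)
$g{\left(l \right)} = \sqrt{2} \sqrt{l}$ ($g{\left(l \right)} = \sqrt{2 l} = \sqrt{2} \sqrt{l}$)
$x{\left(M,Q \right)} = -3 + 2 M^{3}$ ($x{\left(M,Q \right)} = -3 + 2 M^{2} M = -3 + 2 M^{3}$)
$- 25 x{\left(-18,g{\left(2 \right)} \right)} = - 25 \left(-3 + 2 \left(-18\right)^{3}\right) = - 25 \left(-3 + 2 \left(-5832\right)\right) = - 25 \left(-3 - 11664\right) = \left(-25\right) \left(-11667\right) = 291675$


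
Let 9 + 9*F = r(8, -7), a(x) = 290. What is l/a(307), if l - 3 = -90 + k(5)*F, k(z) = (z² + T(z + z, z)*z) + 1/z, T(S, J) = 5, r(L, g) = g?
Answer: -7931/13050 ≈ -0.60774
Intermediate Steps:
F = -16/9 (F = -1 + (⅑)*(-7) = -1 - 7/9 = -16/9 ≈ -1.7778)
k(z) = 1/z + z² + 5*z (k(z) = (z² + 5*z) + 1/z = 1/z + z² + 5*z)
l = -7931/45 (l = 3 + (-90 + ((1 + 5²*(5 + 5))/5)*(-16/9)) = 3 + (-90 + ((1 + 25*10)/5)*(-16/9)) = 3 + (-90 + ((1 + 250)/5)*(-16/9)) = 3 + (-90 + ((⅕)*251)*(-16/9)) = 3 + (-90 + (251/5)*(-16/9)) = 3 + (-90 - 4016/45) = 3 - 8066/45 = -7931/45 ≈ -176.24)
l/a(307) = -7931/45/290 = -7931/45*1/290 = -7931/13050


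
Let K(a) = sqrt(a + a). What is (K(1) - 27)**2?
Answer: (27 - sqrt(2))**2 ≈ 654.63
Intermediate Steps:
K(a) = sqrt(2)*sqrt(a) (K(a) = sqrt(2*a) = sqrt(2)*sqrt(a))
(K(1) - 27)**2 = (sqrt(2)*sqrt(1) - 27)**2 = (sqrt(2)*1 - 27)**2 = (sqrt(2) - 27)**2 = (-27 + sqrt(2))**2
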